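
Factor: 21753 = 3^2*2417^1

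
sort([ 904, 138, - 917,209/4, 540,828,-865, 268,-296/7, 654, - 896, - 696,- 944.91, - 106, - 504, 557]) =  [  -  944.91,-917,- 896,  -  865, - 696,-504, - 106, - 296/7  ,  209/4 , 138, 268, 540,557,654, 828, 904]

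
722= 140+582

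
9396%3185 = 3026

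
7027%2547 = 1933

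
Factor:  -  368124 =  -2^2*3^1 * 30677^1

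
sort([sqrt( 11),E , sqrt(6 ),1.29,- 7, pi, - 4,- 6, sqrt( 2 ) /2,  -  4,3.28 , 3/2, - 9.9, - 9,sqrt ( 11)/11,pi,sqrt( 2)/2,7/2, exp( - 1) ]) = [-9.9, - 9, - 7, - 6, - 4, - 4,sqrt ( 11)/11,exp( - 1),sqrt( 2)/2,sqrt( 2)/2 , 1.29,3/2,sqrt(  6), E,pi, pi, 3.28,sqrt(11),7/2 ]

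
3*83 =249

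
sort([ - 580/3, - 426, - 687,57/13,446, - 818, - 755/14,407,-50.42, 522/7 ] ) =[ - 818, - 687, - 426, - 580/3 , - 755/14, - 50.42,57/13, 522/7,407, 446 ] 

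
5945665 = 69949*85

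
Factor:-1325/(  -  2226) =25/42= 2^ (-1)*3^(  -  1 )*5^2*7^(  -  1 ) 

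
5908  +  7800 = 13708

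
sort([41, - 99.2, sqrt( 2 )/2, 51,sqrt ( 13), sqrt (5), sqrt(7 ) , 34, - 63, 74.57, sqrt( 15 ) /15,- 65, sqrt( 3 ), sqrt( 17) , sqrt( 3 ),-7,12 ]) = [ -99.2, - 65  , - 63, - 7,sqrt(15) /15, sqrt( 2) /2,sqrt(3),  sqrt( 3 ),  sqrt (5), sqrt(7)  ,  sqrt(13),sqrt(17 ), 12, 34, 41, 51, 74.57]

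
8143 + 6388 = 14531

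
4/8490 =2/4245 = 0.00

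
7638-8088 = -450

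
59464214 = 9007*6602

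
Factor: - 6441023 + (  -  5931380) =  - 12372403^1 = -  12372403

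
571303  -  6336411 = -5765108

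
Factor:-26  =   - 2^1 * 13^1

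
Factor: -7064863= -13^1*223^1*2437^1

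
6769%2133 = 370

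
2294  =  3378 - 1084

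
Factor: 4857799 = 4857799^1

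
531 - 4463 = - 3932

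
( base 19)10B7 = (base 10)7075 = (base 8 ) 15643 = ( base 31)7b7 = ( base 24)c6j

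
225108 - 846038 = -620930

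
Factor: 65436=2^2*3^1*7^1*19^1*41^1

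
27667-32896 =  - 5229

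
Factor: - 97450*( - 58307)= 2^1* 5^2*199^1*293^1*1949^1 = 5682017150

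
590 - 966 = - 376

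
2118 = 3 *706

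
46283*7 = 323981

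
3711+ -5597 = - 1886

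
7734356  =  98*78922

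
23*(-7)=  - 161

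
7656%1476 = 276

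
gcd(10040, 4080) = 40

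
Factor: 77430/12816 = 145/24 = 2^ (-3 )*3^( - 1 )*5^1*29^1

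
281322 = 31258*9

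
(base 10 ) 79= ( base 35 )29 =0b1001111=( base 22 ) 3D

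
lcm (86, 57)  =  4902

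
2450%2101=349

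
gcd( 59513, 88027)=1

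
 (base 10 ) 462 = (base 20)132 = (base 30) fc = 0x1CE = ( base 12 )326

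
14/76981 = 14/76981 = 0.00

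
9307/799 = 11 + 518/799 = 11.65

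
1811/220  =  1811/220  =  8.23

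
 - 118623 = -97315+-21308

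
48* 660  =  31680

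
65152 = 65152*1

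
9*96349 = 867141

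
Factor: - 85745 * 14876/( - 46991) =1275542620/46991=2^2*5^1*7^( - 3)*11^1*137^( - 1) * 1559^1*3719^1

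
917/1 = 917  =  917.00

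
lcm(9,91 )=819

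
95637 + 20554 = 116191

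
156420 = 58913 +97507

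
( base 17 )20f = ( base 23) 12I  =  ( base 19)1c4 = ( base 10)593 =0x251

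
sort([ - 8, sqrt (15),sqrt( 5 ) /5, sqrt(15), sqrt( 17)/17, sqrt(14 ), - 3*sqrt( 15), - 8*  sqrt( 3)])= [-8*sqrt( 3 ), - 3*sqrt( 15), - 8, sqrt( 17)/17, sqrt( 5) /5, sqrt(14 ),sqrt( 15),sqrt( 15)]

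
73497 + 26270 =99767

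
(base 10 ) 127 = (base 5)1002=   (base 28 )4f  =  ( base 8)177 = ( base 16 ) 7F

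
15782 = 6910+8872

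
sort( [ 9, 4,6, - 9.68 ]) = [ - 9.68,4,  6,  9 ]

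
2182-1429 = 753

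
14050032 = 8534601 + 5515431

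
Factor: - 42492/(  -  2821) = 2^2*3^1*7^( - 1 )*13^( - 1)*31^( - 1 ) * 3541^1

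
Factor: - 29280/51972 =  - 2^3*5^1*71^(-1) = -  40/71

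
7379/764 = 7379/764 =9.66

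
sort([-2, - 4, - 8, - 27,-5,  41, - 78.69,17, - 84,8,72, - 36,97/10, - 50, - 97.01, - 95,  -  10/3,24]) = [ - 97.01,-95, - 84,  -  78.69,- 50, - 36 , -27, - 8,-5, - 4, -10/3,- 2,8,  97/10,17,24,41, 72] 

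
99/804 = 33/268=0.12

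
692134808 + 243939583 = 936074391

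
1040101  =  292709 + 747392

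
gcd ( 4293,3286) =53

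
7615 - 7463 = 152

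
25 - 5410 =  - 5385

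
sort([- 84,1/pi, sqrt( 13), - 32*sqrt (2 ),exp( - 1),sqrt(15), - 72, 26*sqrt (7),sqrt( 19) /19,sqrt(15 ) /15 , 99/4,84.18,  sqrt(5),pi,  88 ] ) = [-84,-72, - 32*sqrt( 2), sqrt( 19 )/19,sqrt (15) /15,1/pi,  exp( - 1 ),sqrt ( 5),pi,sqrt( 13), sqrt( 15),99/4, 26*sqrt( 7),84.18,88 ] 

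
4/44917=4/44917 = 0.00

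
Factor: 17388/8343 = 2^2  *  3^ (-1 )*7^1 *23^1 * 103^ ( - 1)= 644/309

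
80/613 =80/613 = 0.13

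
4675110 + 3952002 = 8627112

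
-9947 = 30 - 9977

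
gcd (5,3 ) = 1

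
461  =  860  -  399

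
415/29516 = 415/29516 = 0.01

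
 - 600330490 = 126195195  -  726525685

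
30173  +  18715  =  48888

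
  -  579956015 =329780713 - 909736728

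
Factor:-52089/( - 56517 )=97^1*179^1*18839^( - 1) = 17363/18839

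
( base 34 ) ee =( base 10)490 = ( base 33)es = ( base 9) 604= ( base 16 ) 1ea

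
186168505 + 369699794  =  555868299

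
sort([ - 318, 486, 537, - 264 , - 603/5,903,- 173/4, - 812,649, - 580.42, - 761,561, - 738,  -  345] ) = [ - 812,-761, - 738, - 580.42, - 345 ,-318, - 264,-603/5, - 173/4,  486,  537,561,  649, 903 ] 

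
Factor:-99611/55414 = -2^(-1)*103^(-1)*269^(-1 )*99611^1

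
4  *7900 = 31600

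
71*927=65817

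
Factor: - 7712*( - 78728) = 607150336 =2^8 * 13^1*241^1*757^1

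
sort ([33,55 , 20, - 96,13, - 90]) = [ - 96,-90,13,20,33, 55] 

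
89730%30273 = 29184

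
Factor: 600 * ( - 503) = -301800= -2^3*3^1 * 5^2 * 503^1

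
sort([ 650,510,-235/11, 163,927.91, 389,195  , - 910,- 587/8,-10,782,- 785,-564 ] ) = [-910,-785,-564, - 587/8,-235/11,-10,163 , 195, 389,510,650 , 782,927.91]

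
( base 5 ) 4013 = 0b111111100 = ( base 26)JE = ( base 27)im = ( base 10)508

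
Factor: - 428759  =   - 428759^1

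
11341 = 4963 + 6378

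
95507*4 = 382028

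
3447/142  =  3447/142 =24.27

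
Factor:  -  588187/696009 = -3^( - 1)*331^1*1777^1 * 232003^ ( - 1)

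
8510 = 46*185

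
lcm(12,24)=24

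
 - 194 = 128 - 322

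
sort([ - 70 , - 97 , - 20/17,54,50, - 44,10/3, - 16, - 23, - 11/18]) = [ - 97,-70, - 44 , - 23, - 16, - 20/17, -11/18, 10/3,  50, 54] 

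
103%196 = 103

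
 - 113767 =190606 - 304373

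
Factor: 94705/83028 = 2^( - 2 )*3^( - 1 )*5^1*11^( - 1)*13^1*17^( - 1) *31^1*37^( - 1) * 47^1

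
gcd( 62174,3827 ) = 1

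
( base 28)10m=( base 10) 806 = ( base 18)28E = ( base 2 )1100100110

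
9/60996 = 3/20332 = 0.00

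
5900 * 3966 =23399400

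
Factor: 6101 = 6101^1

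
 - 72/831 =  - 1 + 253/277= - 0.09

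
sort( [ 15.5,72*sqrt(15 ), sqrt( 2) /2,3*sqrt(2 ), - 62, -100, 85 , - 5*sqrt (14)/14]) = [ - 100, -62, -5*sqrt( 14 ) /14,  sqrt(  2 ) /2, 3*sqrt( 2), 15.5,85,  72* sqrt (15 )]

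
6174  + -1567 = 4607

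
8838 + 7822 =16660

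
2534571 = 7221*351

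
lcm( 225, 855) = 4275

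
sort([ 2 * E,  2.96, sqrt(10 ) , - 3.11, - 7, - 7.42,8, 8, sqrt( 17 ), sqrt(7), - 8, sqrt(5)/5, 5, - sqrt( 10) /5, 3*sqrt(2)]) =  [- 8, - 7.42, - 7, - 3.11, - sqrt( 10)/5, sqrt(5 ) /5, sqrt( 7), 2.96,sqrt(10),  sqrt(17), 3*sqrt( 2 )  ,  5,2*E,  8,8]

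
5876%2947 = 2929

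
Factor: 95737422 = 2^1*3^1*11^1*617^1*2351^1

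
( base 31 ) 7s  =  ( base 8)365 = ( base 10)245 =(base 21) BE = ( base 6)1045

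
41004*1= 41004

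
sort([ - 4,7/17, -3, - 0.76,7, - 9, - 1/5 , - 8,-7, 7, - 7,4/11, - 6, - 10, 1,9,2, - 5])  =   [ - 10, - 9, - 8,  -  7, - 7, - 6, - 5 , - 4, - 3, - 0.76,-1/5 , 4/11, 7/17 , 1, 2,7, 7, 9 ] 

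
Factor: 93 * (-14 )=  - 1302 = -2^1*3^1 *7^1*31^1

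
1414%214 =130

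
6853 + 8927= 15780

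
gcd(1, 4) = 1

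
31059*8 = 248472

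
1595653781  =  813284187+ 782369594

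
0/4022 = 0=0.00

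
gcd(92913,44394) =3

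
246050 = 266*925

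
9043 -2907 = 6136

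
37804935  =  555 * 68117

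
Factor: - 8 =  - 2^3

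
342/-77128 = -171/38564 = - 0.00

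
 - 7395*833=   - 6160035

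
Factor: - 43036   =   - 2^2*7^1 * 29^1*53^1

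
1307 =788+519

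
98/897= 98/897 = 0.11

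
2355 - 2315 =40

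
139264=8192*17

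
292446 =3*97482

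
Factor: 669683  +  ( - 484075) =185608 = 2^3*23201^1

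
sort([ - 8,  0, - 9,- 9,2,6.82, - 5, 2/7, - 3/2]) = [ - 9, - 9, - 8, - 5, - 3/2, 0,2/7,2, 6.82 ]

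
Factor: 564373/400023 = 3^( - 2)*13^( - 2)*263^(-1) * 564373^1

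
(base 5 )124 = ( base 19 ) 21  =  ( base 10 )39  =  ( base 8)47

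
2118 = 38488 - 36370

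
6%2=0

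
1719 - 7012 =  - 5293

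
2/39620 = 1/19810 = 0.00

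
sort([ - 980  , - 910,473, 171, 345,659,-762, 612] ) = [ - 980, - 910, - 762,171,345, 473,612, 659]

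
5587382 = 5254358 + 333024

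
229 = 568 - 339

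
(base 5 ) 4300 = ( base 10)575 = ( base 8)1077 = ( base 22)143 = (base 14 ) 2d1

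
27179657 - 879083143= - 851903486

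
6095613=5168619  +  926994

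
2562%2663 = 2562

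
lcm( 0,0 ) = 0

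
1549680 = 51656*30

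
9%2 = 1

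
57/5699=57/5699  =  0.01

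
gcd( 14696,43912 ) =88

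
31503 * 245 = 7718235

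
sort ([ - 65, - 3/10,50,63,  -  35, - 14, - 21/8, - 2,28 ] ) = [ - 65,-35, - 14, - 21/8,-2, - 3/10,28, 50,63]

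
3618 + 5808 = 9426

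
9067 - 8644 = 423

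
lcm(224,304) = 4256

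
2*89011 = 178022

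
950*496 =471200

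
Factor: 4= 2^2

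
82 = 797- 715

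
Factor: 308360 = 2^3*5^1*13^1*593^1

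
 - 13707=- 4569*3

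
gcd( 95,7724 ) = 1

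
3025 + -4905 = -1880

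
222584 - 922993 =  - 700409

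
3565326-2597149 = 968177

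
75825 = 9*8425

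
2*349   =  698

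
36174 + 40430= 76604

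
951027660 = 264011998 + 687015662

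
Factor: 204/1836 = 1/9= 3^( - 2) 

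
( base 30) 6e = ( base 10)194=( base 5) 1234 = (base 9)235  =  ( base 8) 302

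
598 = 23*26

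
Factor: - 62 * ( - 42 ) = 2^2 * 3^1* 7^1*31^1  =  2604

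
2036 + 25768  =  27804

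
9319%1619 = 1224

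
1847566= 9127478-7279912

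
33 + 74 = 107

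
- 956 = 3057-4013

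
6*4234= 25404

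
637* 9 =5733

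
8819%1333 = 821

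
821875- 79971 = 741904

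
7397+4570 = 11967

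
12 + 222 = 234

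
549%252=45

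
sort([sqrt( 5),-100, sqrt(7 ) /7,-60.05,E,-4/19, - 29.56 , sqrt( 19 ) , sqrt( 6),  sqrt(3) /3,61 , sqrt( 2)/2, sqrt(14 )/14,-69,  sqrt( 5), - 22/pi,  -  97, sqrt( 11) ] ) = [- 100,- 97,  -  69,  -  60.05, - 29.56, - 22/pi,-4/19, sqrt ( 14 ) /14,sqrt ( 7 )/7,sqrt (3 ) /3,sqrt(2)/2,sqrt( 5),sqrt(5), sqrt ( 6),E,sqrt ( 11 ),sqrt( 19 ),61 ]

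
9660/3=3220 = 3220.00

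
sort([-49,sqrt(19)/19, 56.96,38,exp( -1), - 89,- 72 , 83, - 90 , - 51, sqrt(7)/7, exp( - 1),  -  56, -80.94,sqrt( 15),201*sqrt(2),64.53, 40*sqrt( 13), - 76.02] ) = [ - 90, - 89, -80.94, -76.02, - 72,- 56, - 51,  -  49, sqrt( 19)/19, exp( - 1),exp( - 1),sqrt(7)/7, sqrt( 15), 38 , 56.96,64.53,83,40*sqrt( 13), 201*sqrt( 2) ] 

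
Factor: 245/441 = 3^(-2)*5^1 = 5/9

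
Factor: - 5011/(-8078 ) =2^(  -  1 )*7^( -1 )* 577^( - 1) * 5011^1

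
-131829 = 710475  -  842304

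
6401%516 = 209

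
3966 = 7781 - 3815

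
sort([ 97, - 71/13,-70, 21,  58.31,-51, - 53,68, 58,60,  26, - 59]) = [  -  70,-59, - 53,-51, - 71/13,21, 26, 58, 58.31,60 , 68,97]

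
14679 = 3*4893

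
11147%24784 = 11147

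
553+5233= 5786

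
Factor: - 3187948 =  - 2^2*241^1* 3307^1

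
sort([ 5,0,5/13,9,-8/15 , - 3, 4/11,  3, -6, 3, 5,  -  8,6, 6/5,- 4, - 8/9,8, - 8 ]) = [-8, - 8, - 6,  -  4, - 3, - 8/9, - 8/15,0, 4/11, 5/13, 6/5,3,3,5,5, 6,8,9]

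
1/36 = 1/36 = 0.03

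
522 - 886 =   -  364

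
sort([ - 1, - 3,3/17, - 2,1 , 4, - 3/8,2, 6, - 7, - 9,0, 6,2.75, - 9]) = [ - 9, -9, - 7,-3, - 2 ,-1, - 3/8,0,3/17,  1, 2,2.75,4,6,6 ] 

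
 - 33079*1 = -33079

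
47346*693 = 32810778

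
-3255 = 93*(-35)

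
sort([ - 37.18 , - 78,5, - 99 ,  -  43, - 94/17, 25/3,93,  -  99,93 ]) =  [-99,-99,-78, - 43,-37.18,-94/17,5,25/3,93  ,  93 ]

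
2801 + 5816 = 8617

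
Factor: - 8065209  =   - 3^1*43^1*103^1*607^1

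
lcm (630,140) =1260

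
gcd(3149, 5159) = 67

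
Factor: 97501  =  97501^1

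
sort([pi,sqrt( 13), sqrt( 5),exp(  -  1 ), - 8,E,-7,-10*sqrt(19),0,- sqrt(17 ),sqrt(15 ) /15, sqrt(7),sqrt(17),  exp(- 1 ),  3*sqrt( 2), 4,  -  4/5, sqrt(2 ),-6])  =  [-10 * sqrt (19 ),- 8, - 7 , - 6, - sqrt(17),-4/5,  0,sqrt ( 15 )/15,exp( - 1),exp(  -  1),sqrt(2 ), sqrt(5),sqrt( 7 ), E,pi, sqrt(13),4,sqrt( 17 ), 3 * sqrt( 2) ]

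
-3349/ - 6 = 558 + 1/6 = 558.17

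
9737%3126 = 359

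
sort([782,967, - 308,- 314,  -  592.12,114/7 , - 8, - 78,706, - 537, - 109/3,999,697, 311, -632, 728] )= [ - 632, - 592.12,  -  537, - 314, - 308,-78 , - 109/3, -8, 114/7,311,697,706, 728,782, 967,999 ]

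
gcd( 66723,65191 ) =1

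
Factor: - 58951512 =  - 2^3* 3^2*17^1*48163^1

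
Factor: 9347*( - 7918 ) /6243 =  - 74009546/6243 =- 2^1*3^(- 1 )*13^1*37^1*  107^1 *719^1 *2081^( - 1 )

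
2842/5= 2842/5 = 568.40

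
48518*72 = 3493296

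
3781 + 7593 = 11374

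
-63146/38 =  - 1662 + 5/19  =  -1661.74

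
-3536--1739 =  -1797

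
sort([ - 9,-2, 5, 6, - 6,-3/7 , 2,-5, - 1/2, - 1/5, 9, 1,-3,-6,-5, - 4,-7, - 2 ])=[  -  9,-7,-6, - 6 , - 5,-5,-4,- 3 ,-2,  -  2, - 1/2,-3/7,-1/5, 1,2, 5, 6, 9] 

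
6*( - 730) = -4380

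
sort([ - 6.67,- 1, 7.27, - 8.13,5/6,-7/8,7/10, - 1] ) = [- 8.13,-6.67, - 1, -1, - 7/8, 7/10,5/6, 7.27]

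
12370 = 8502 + 3868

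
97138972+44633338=141772310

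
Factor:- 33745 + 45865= 12120 = 2^3*3^1 *5^1*101^1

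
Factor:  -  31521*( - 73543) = 3^1*7^1*19^1 * 79^1*251^1*293^1=2318148903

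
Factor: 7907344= 2^4*19^2*37^2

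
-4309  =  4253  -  8562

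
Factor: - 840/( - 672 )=5/4=2^(-2 )*5^1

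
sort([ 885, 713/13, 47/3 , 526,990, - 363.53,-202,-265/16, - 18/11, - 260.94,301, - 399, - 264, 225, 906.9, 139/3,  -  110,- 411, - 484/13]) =[ - 411, - 399,-363.53,-264, - 260.94,-202, - 110, - 484/13, - 265/16, - 18/11 , 47/3, 139/3, 713/13, 225, 301, 526,  885, 906.9,990 ] 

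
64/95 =64/95 = 0.67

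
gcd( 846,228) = 6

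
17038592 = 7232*2356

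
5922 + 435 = 6357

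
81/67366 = 81/67366  =  0.00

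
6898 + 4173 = 11071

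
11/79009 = 11/79009=0.00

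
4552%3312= 1240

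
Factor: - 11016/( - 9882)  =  68/61 = 2^2*17^1*61^( - 1) 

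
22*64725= 1423950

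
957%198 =165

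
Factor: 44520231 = 3^1 * 7^1 * 127^1*16693^1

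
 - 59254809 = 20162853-79417662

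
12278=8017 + 4261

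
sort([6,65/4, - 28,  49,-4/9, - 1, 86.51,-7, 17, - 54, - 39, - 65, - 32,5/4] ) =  [ - 65, - 54 ,-39, - 32, - 28, - 7, - 1, - 4/9,5/4, 6,  65/4, 17,49,86.51]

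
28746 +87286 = 116032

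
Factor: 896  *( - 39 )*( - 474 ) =2^8*3^2 *7^1* 13^1*79^1 = 16563456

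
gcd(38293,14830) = 1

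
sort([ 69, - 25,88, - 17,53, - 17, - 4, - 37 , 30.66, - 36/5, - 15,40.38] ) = [ - 37, - 25, - 17,- 17, - 15, -36/5,- 4,  30.66,40.38,53,69,88 ] 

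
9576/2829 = 3192/943=3.38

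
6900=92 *75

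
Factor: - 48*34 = - 1632 = - 2^5*3^1*17^1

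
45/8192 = 45/8192 = 0.01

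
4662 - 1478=3184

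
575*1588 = 913100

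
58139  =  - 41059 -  - 99198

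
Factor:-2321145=-3^2*5^1*51581^1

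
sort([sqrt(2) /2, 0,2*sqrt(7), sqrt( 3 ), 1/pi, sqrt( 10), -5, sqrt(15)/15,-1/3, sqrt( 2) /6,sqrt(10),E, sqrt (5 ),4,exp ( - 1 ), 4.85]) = [ - 5,- 1/3, 0, sqrt(2) /6, sqrt( 15) /15,1/pi, exp( - 1 ), sqrt(2)/2, sqrt(3),sqrt(5 ), E,sqrt( 10),  sqrt(10), 4,4.85, 2*sqrt( 7)]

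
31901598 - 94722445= - 62820847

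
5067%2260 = 547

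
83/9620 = 83/9620 = 0.01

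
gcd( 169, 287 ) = 1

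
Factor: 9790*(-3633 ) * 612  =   - 21767046840 = -2^3*3^3*5^1*7^1*11^1*17^1*89^1* 173^1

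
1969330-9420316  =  -7450986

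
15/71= 15/71 = 0.21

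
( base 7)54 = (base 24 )1F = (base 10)39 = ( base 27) 1C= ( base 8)47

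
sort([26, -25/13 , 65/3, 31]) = [-25/13,65/3, 26,31] 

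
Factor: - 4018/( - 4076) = 2009/2038 = 2^( - 1 )*7^2*41^1  *  1019^( - 1 ) 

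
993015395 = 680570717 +312444678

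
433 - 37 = 396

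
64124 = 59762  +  4362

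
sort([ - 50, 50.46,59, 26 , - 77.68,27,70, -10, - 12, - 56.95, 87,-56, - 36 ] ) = [ - 77.68, - 56.95, - 56,-50,-36, - 12, - 10, 26,27,50.46,59,  70,87] 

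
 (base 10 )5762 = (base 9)7812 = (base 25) 95c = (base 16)1682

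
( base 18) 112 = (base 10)344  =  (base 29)bp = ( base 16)158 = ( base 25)DJ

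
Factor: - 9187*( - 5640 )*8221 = 2^3*3^1*5^1*47^1*8221^1*9187^1 =425968484280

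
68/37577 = 68/37577 = 0.00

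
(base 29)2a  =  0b1000100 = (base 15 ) 48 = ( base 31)26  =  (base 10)68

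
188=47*4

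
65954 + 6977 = 72931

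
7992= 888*9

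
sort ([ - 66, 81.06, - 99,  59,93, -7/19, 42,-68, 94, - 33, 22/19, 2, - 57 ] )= [  -  99, - 68, - 66,-57,-33,-7/19,22/19,2, 42 , 59,81.06,93, 94]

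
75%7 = 5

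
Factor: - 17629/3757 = -61/13 = - 13^( - 1 ) * 61^1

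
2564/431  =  5+409/431 = 5.95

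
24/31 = 24/31 = 0.77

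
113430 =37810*3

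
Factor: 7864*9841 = 2^3*13^1 * 757^1*983^1 = 77389624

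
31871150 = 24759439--7111711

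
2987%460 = 227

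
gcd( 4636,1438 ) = 2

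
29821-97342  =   - 67521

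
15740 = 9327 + 6413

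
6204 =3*2068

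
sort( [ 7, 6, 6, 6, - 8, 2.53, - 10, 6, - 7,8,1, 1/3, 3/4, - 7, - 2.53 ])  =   [ - 10, - 8,- 7,- 7,- 2.53, 1/3 , 3/4 , 1, 2.53,6, 6, 6,6, 7, 8 ] 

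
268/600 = 67/150 = 0.45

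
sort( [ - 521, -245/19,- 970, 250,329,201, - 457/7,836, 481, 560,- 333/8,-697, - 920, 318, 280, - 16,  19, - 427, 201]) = [ - 970, - 920, - 697, - 521, - 427, - 457/7, - 333/8, -16 , - 245/19,19,  201,201,250,280,318,329, 481,  560,836] 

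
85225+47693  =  132918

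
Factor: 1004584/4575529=143512/653647 = 2^3*17939^1*653647^( - 1) 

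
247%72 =31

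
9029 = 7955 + 1074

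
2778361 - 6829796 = - 4051435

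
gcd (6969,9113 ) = 1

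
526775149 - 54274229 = 472500920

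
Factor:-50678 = - 2^1*25339^1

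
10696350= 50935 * 210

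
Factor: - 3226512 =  - 2^4*3^1*67219^1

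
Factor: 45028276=2^2*271^1*41539^1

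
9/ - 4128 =  -  3/1376 = - 0.00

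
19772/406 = 48 +142/203 = 48.70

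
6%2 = 0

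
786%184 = 50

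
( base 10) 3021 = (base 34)2kt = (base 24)55L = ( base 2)101111001101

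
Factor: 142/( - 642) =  - 71/321 = - 3^ ( -1 )*71^1*107^(-1)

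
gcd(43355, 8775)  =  65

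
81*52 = 4212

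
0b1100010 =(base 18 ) 58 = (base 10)98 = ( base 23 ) 46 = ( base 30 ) 38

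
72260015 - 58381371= 13878644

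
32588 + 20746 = 53334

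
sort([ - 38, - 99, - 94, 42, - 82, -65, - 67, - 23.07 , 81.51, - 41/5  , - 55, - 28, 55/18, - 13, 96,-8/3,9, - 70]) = [ - 99, - 94,- 82, - 70,-67,  -  65, -55, -38, -28, - 23.07 , - 13, - 41/5, - 8/3,  55/18,9, 42 , 81.51, 96 ]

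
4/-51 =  -4/51 = -0.08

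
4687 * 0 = 0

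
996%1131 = 996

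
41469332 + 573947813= 615417145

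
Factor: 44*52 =2288  =  2^4*11^1 * 13^1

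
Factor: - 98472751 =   -  13^2*97^1 *6007^1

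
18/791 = 18/791 = 0.02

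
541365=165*3281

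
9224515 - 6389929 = 2834586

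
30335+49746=80081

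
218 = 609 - 391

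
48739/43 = 48739/43 = 1133.47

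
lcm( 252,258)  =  10836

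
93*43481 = 4043733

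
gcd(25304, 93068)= 4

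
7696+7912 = 15608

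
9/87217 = 9/87217 = 0.00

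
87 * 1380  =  120060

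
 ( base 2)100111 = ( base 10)39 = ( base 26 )1d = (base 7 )54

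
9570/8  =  1196 + 1/4 =1196.25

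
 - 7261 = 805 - 8066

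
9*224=2016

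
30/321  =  10/107 = 0.09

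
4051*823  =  3333973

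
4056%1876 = 304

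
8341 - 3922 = 4419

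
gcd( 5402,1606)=146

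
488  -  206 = 282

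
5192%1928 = 1336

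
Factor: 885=3^1*5^1*59^1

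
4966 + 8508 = 13474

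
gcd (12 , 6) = 6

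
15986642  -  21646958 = -5660316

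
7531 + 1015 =8546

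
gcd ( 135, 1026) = 27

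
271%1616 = 271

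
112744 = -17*( - 6632)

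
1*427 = 427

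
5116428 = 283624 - -4832804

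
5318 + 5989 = 11307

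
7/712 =7/712 = 0.01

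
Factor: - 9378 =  - 2^1*3^2*521^1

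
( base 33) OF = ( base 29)RO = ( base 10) 807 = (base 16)327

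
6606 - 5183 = 1423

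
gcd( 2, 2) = 2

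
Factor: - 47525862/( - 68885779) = 2^1*3^1*167^1*47431^1*68885779^( - 1 ) 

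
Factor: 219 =3^1*73^1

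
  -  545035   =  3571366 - 4116401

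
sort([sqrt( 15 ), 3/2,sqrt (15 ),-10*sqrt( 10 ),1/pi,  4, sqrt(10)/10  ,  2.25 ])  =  [-10*sqrt(10),sqrt(10)/10,  1/pi , 3/2,2.25, sqrt( 15 ), sqrt (15 ),4]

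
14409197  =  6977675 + 7431522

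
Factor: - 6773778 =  - 2^1*3^2*11^1 * 34211^1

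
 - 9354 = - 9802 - -448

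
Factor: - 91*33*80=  - 2^4  *  3^1 *5^1*7^1*11^1*13^1 = -240240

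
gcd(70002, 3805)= 1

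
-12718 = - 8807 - 3911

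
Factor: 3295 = 5^1*659^1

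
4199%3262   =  937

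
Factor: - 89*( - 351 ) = 3^3 * 13^1*89^1 = 31239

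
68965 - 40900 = 28065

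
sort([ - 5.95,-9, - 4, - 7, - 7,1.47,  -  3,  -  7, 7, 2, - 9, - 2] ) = [ - 9, - 9, - 7,-7, - 7, - 5.95 , - 4, - 3,-2, 1.47,2,7 ]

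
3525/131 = 3525/131 = 26.91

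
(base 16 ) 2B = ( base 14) 31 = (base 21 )21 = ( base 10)43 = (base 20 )23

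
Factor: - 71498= -2^1 * 7^1 * 5107^1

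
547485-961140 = - 413655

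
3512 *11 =38632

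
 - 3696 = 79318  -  83014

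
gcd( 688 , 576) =16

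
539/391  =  539/391 = 1.38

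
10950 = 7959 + 2991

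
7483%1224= 139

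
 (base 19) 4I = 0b1011110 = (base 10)94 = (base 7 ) 163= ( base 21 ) 4a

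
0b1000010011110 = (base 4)1002132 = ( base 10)4254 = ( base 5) 114004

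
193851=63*3077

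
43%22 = 21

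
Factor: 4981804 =2^2*1245451^1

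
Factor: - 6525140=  - 2^2 *5^1*326257^1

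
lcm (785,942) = 4710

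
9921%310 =1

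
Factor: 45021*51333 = 3^2*43^1*71^1*241^1 * 349^1 = 2311062993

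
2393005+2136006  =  4529011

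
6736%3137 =462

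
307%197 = 110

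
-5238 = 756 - 5994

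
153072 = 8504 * 18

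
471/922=471/922 = 0.51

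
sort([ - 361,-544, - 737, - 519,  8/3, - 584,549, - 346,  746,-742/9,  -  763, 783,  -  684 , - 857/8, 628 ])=[ - 763,  -  737,- 684, - 584,  -  544, - 519, - 361,-346, - 857/8,  -  742/9, 8/3,549, 628,746,  783 ]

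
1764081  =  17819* 99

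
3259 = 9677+  -  6418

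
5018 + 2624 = 7642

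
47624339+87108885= 134733224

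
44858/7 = 44858/7 = 6408.29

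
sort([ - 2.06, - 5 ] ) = [-5, - 2.06 ]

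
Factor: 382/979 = 2^1*11^( - 1)*89^( - 1 ) * 191^1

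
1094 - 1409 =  - 315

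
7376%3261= 854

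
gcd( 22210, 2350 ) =10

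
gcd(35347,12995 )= 1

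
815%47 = 16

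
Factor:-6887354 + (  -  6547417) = -3^1*7^2 * 91393^1 =- 13434771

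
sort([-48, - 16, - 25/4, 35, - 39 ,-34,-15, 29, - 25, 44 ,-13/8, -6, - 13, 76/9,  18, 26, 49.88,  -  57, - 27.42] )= [  -  57, - 48, - 39,  -  34,-27.42, -25  , - 16,-15, -13, - 25/4, - 6, - 13/8,76/9, 18,  26, 29, 35, 44, 49.88] 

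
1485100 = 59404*25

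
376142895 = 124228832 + 251914063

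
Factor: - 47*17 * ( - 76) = 2^2*17^1*19^1*47^1 = 60724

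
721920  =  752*960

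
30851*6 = 185106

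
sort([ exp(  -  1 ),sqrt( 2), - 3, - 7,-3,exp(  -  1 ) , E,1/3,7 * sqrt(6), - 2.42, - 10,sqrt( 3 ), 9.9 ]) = [  -  10, - 7,  -  3, - 3 , - 2.42, 1/3 , exp( - 1 ),exp(  -  1 ),  sqrt( 2), sqrt( 3), E,9.9, 7*sqrt(6 )]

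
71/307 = 71/307 = 0.23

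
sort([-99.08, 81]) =[ - 99.08, 81 ]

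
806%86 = 32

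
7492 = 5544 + 1948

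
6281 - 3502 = 2779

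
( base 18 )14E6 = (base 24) cji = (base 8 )16332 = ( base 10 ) 7386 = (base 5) 214021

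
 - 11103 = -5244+  -  5859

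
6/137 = 6/137 = 0.04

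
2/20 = 1/10 = 0.10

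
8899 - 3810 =5089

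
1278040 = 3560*359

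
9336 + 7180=16516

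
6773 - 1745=5028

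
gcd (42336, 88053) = 147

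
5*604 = 3020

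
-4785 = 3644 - 8429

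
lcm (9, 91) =819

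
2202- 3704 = -1502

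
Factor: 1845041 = 11^1*41^1 *4091^1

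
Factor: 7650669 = 3^1*13^1*196171^1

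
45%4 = 1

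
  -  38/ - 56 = 19/28 = 0.68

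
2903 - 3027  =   - 124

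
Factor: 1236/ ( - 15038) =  - 2^1*3^1*73^( - 1 ) = -  6/73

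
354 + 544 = 898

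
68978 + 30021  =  98999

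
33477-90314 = -56837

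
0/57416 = 0 = 0.00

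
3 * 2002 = 6006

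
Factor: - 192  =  -2^6*3^1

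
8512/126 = 608/9= 67.56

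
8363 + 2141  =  10504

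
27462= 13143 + 14319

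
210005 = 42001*5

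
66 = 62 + 4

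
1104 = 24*46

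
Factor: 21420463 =73^1  *293431^1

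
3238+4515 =7753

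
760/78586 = 380/39293= 0.01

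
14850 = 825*18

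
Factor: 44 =2^2*11^1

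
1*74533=74533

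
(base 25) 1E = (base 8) 47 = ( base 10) 39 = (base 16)27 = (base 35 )14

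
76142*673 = 51243566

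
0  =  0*( - 436) 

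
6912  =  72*96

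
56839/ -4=  -  56839/4= -  14209.75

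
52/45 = 52/45 = 1.16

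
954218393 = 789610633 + 164607760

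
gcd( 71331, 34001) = 1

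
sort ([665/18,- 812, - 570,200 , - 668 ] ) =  [  -  812, -668,  -  570,665/18,200]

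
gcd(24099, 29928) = 87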